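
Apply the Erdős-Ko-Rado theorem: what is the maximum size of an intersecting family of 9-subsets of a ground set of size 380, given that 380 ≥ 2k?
max |F| = C(379, 8) = 9801540147002175

The Erdős-Ko-Rado theorem states: for n ≥ 2k, an intersecting family of k-subsets of an n-element set has size at most C(n − 1, k − 1), with equality for 'star' families {A ⊆ [n] : |A| = k, i ∈ A} (fix an element i). For n = 380, k = 9: C(379, 8) = 9801540147002175.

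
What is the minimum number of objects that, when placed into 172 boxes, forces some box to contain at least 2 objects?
n = (2 − 1)·172 + 1 = 173

By the generalised pigeonhole principle, to guarantee some box contains ≥ r objects we need more than (r − 1) · k objects total. Threshold: n = (r − 1) · k + 1. With r = 2 and k = 172: n = 1 · 172 + 1 = 172 + 1 = 173. For n = 172 = 1 · 172, we can put exactly 1 objects in every box, avoiding 2 in any single one — so 173 is tight.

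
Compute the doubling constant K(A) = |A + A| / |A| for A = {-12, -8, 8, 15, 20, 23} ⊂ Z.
K = |A + A| / |A| = 21/6 = 7/2

Enumerate A + A = {a + b : a, b ∈ A}. With |A| = 6, there are |A|^2 = 36 ordered sum pairs; collecting distinct values, A + A = {-24, -20, -16, -4, 0, 3, 7, 8, 11, 12, 15, 16, 23, 28, 30, 31, 35, 38, 40, 43, 46}, so |A + A| = 21. Thus K = 21/6 = 7/2. For comparison, the minimum possible |A + A| over all 6-element sets is 2·6 − 1 = 11 (so min K = 11/6), attained only by arithmetic progressions.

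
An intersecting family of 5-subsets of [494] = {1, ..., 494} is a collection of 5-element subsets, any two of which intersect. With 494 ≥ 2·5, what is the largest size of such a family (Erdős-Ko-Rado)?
max |F| = C(493, 4) = 2431522835

The Erdős-Ko-Rado theorem states: for n ≥ 2k, an intersecting family of k-subsets of an n-element set has size at most C(n − 1, k − 1), with equality for 'star' families {A ⊆ [n] : |A| = k, i ∈ A} (fix an element i). For n = 494, k = 5: C(493, 4) = 2431522835.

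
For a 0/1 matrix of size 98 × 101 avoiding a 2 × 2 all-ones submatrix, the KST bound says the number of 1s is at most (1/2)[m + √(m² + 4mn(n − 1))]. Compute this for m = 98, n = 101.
z(98, 101; 2, 2) ≤ (1/2)[98 + √(98² + 4·98·101·100)] = (1/2)[98 + √3968804] = 1045.0929

Kővári–Sós–Turán: let r_1, ..., r_98 be the row sums and z = Σ r_i the total number of 1s. Each pair of columns can share at most one row with both entries 1 (else a 2×2 all-ones block appears), so Σ_i C(r_i, 2) ≤ C(101, 2) = 5050. By convexity Σ_i C(r_i, 2) ≥ 98·C(z/98, 2) = z(z − 98)/(2·98), giving z² − 98z − 98·101·100 ≤ 0 and hence z ≤ (1/2)[98 + √(9604 + 4·989800)] = (1/2)[98 + √3968804] ≈ (1/2)(98 + 1992.1857) = 1045.0929.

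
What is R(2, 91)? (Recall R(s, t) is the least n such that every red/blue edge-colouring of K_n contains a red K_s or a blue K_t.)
R(2, 91) = 91

R(2, k) = k for all k ≥ 2: in a 2-colouring of K_k, either some edge is red (a red K_2) or all edges are blue (a blue K_k). And K_{90} coloured all-blue has no blue K_91, so R(2, 91) > 90. Hence R(2, 91) = 91.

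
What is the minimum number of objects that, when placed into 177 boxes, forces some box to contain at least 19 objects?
n = (19 − 1)·177 + 1 = 3187

By the generalised pigeonhole principle, to guarantee some box contains ≥ r objects we need more than (r − 1) · k objects total. Threshold: n = (r − 1) · k + 1. With r = 19 and k = 177: n = 18 · 177 + 1 = 3186 + 1 = 3187. For n = 3186 = 18 · 177, we can put exactly 18 objects in every box, avoiding 19 in any single one — so 3187 is tight.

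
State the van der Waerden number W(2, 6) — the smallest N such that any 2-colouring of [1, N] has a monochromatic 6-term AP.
W(2, 6) = 1132

W(2, 6) = 1132. The lower bound W(2, 6) > 1131 comes from an explicit good 2-colouring of [1, 1131]; the upper bound W(2, 6) ≤ 1132 was verified by exhaustive search over 2-colourings of [1, 1132].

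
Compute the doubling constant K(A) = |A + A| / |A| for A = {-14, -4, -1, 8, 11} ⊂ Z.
K = |A + A| / |A| = 14/5

Enumerate A + A = {a + b : a, b ∈ A}. With |A| = 5, there are |A|^2 = 25 ordered sum pairs; collecting distinct values, A + A = {-28, -18, -15, -8, -6, -5, -3, -2, 4, 7, 10, 16, 19, 22}, so |A + A| = 14. Thus K = 14/5. For comparison, the minimum possible |A + A| over all 5-element sets is 2·5 − 1 = 9 (so min K = 9/5), attained only by arithmetic progressions.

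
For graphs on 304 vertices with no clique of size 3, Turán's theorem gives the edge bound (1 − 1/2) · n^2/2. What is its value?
Turán density bound = (1/2) · 304^2/2 = 23104

Turán's theorem: ex(n, K_{r+1}) is achieved by the complete r-partite Turán graph T(n, r) with parts as balanced as possible, and is at most (1 − 1/r) · n^2/2. For r = 2, n = 304: the density bound is (1/2) · 92416/2 = 23104. Since 2 ∣ 304, the Turán graph T(304, 2) has parts of equal size 152, and its edge count e(T(304, 2)) = 23104 attains the density bound exactly.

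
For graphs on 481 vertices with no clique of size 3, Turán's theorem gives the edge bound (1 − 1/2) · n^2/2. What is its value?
Turán density bound = (1/2) · 481^2/2 = 231361/4 ≈ 57840.25

Turán's theorem: ex(n, K_{r+1}) is achieved by the complete r-partite Turán graph T(n, r) with parts as balanced as possible, and is at most (1 − 1/r) · n^2/2. For r = 2, n = 481: the density bound is (1/2) · 231361/2 = 231361/4 ≈ 57840.25. The integer-valued extremum is e(T(481, 2)) = 57840, which is strictly less than the density bound 231361/4 since 2 ∤ 481 (the parts of T(481, 2) cannot all be equal).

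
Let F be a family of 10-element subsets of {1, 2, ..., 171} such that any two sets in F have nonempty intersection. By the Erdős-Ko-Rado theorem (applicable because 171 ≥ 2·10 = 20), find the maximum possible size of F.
max |F| = C(170, 9) = 263473442099010

The Erdős-Ko-Rado theorem states: for n ≥ 2k, an intersecting family of k-subsets of an n-element set has size at most C(n − 1, k − 1), with equality for 'star' families {A ⊆ [n] : |A| = k, i ∈ A} (fix an element i). For n = 171, k = 10: C(170, 9) = 263473442099010.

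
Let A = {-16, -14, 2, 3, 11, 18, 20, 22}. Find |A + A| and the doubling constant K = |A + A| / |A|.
K = |A + A| / |A| = 30/8 = 15/4

Enumerate A + A = {a + b : a, b ∈ A}. With |A| = 8, there are |A|^2 = 64 ordered sum pairs; collecting distinct values, A + A = {-32, -30, -28, -14, -13, -12, -11, -5, -3, 2, 4, 5, 6, 8, 13, 14, 20, 21, 22, 23, 24, 25, 29, 31, 33, 36, 38, 40, 42, 44}, so |A + A| = 30. Thus K = 30/8 = 15/4. For comparison, the minimum possible |A + A| over all 8-element sets is 2·8 − 1 = 15 (so min K = 15/8), attained only by arithmetic progressions.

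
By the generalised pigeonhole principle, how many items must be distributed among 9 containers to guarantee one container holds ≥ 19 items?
n = (19 − 1)·9 + 1 = 163

By the generalised pigeonhole principle, to guarantee some box contains ≥ r objects we need more than (r − 1) · k objects total. Threshold: n = (r − 1) · k + 1. With r = 19 and k = 9: n = 18 · 9 + 1 = 162 + 1 = 163. For n = 162 = 18 · 9, we can put exactly 18 objects in every box, avoiding 19 in any single one — so 163 is tight.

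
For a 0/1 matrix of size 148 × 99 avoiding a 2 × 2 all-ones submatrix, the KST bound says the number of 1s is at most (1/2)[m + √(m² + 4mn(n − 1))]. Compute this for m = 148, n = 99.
z(148, 99; 2, 2) ≤ (1/2)[148 + √(148² + 4·148·99·98)] = (1/2)[148 + √5765488] = 1274.5715

Kővári–Sós–Turán: let r_1, ..., r_148 be the row sums and z = Σ r_i the total number of 1s. Each pair of columns can share at most one row with both entries 1 (else a 2×2 all-ones block appears), so Σ_i C(r_i, 2) ≤ C(99, 2) = 4851. By convexity Σ_i C(r_i, 2) ≥ 148·C(z/148, 2) = z(z − 148)/(2·148), giving z² − 148z − 148·99·98 ≤ 0 and hence z ≤ (1/2)[148 + √(21904 + 4·1435896)] = (1/2)[148 + √5765488] ≈ (1/2)(148 + 2401.1431) = 1274.5715.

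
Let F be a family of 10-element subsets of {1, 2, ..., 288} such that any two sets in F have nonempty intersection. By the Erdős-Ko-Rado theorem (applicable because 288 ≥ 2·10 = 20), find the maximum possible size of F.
max |F| = C(287, 9) = 32073931356461995

The Erdős-Ko-Rado theorem states: for n ≥ 2k, an intersecting family of k-subsets of an n-element set has size at most C(n − 1, k − 1), with equality for 'star' families {A ⊆ [n] : |A| = k, i ∈ A} (fix an element i). For n = 288, k = 10: C(287, 9) = 32073931356461995.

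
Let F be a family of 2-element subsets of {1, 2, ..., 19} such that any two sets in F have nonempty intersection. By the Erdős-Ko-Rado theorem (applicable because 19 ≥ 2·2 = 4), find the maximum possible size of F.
max |F| = C(18, 1) = 18

The Erdős-Ko-Rado theorem states: for n ≥ 2k, an intersecting family of k-subsets of an n-element set has size at most C(n − 1, k − 1), with equality for 'star' families {A ⊆ [n] : |A| = k, i ∈ A} (fix an element i). For n = 19, k = 2: C(18, 1) = 18.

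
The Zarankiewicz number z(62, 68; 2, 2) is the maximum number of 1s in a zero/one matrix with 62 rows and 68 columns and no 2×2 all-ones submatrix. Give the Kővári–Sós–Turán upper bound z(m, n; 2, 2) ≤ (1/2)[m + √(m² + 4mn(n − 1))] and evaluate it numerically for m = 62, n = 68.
z(62, 68; 2, 2) ≤ (1/2)[62 + √(62² + 4·62·68·67)] = (1/2)[62 + √1133732] = 563.3843

Kővári–Sós–Turán: let r_1, ..., r_62 be the row sums and z = Σ r_i the total number of 1s. Each pair of columns can share at most one row with both entries 1 (else a 2×2 all-ones block appears), so Σ_i C(r_i, 2) ≤ C(68, 2) = 2278. By convexity Σ_i C(r_i, 2) ≥ 62·C(z/62, 2) = z(z − 62)/(2·62), giving z² − 62z − 62·68·67 ≤ 0 and hence z ≤ (1/2)[62 + √(3844 + 4·282472)] = (1/2)[62 + √1133732] ≈ (1/2)(62 + 1064.7685) = 563.3843.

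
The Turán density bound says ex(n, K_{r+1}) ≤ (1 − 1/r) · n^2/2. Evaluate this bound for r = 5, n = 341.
Turán density bound = (4/5) · 341^2/2 = 232562/5 ≈ 46512.4

Turán's theorem: ex(n, K_{r+1}) is achieved by the complete r-partite Turán graph T(n, r) with parts as balanced as possible, and is at most (1 − 1/r) · n^2/2. For r = 5, n = 341: the density bound is (4/5) · 116281/2 = 232562/5 ≈ 46512.4. The integer-valued extremum is e(T(341, 5)) = 46512, which is strictly less than the density bound 232562/5 since 5 ∤ 341 (the parts of T(341, 5) cannot all be equal).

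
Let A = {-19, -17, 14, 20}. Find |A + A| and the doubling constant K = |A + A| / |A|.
K = |A + A| / |A| = 10/4 = 5/2

Enumerate A + A = {a + b : a, b ∈ A}. With |A| = 4, there are |A|^2 = 16 ordered sum pairs; collecting distinct values, A + A = {-38, -36, -34, -5, -3, 1, 3, 28, 34, 40}, so |A + A| = 10. Thus K = 10/4 = 5/2. For comparison, the minimum possible |A + A| over all 4-element sets is 2·4 − 1 = 7 (so min K = 7/4), attained only by arithmetic progressions.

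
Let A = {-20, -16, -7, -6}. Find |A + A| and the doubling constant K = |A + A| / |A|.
K = |A + A| / |A| = 10/4 = 5/2

Enumerate A + A = {a + b : a, b ∈ A}. With |A| = 4, there are |A|^2 = 16 ordered sum pairs; collecting distinct values, A + A = {-40, -36, -32, -27, -26, -23, -22, -14, -13, -12}, so |A + A| = 10. Thus K = 10/4 = 5/2. For comparison, the minimum possible |A + A| over all 4-element sets is 2·4 − 1 = 7 (so min K = 7/4), attained only by arithmetic progressions.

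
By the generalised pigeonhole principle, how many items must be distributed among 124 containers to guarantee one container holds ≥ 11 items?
n = (11 − 1)·124 + 1 = 1241

By the generalised pigeonhole principle, to guarantee some box contains ≥ r objects we need more than (r − 1) · k objects total. Threshold: n = (r − 1) · k + 1. With r = 11 and k = 124: n = 10 · 124 + 1 = 1240 + 1 = 1241. For n = 1240 = 10 · 124, we can put exactly 10 objects in every box, avoiding 11 in any single one — so 1241 is tight.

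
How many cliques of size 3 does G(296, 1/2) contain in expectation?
E[# K_3] = C(296, 3) · (1/2)^C(3, 2) = 4278680 / 2^3 = 534835

For each 3-subset S of vertices (there are C(296, 3) = 4278680 such S), let X_S = 1 if S induces a K_3 (all C(3, 2) = 3 edges present). Then P(X_S = 1) = (1/2)^3 = 1/8. By linearity of expectation, E[# K_3] = C(296, 3) · (1/2)^3 = 4278680 / 8 = 534835.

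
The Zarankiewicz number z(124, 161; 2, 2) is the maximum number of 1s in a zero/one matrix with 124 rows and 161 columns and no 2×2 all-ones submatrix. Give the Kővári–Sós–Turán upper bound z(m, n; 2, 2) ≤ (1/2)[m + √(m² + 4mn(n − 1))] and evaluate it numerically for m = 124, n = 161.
z(124, 161; 2, 2) ≤ (1/2)[124 + √(124² + 4·124·161·160)] = (1/2)[124 + √12792336] = 1850.3188

Kővári–Sós–Turán: let r_1, ..., r_124 be the row sums and z = Σ r_i the total number of 1s. Each pair of columns can share at most one row with both entries 1 (else a 2×2 all-ones block appears), so Σ_i C(r_i, 2) ≤ C(161, 2) = 12880. By convexity Σ_i C(r_i, 2) ≥ 124·C(z/124, 2) = z(z − 124)/(2·124), giving z² − 124z − 124·161·160 ≤ 0 and hence z ≤ (1/2)[124 + √(15376 + 4·3194240)] = (1/2)[124 + √12792336] ≈ (1/2)(124 + 3576.6375) = 1850.3188.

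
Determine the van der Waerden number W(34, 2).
W(34, 2) = 34 + 1 = 35

A 2-term AP is any pair of integers, so a monochromatic 2-AP exists iff some colour is used at least twice. With 34 colours, the colouring i ↦ i on {1, ..., 34} uses each colour once, avoiding any monochromatic pair, so W(34, 2) > 34. For {1, ..., 35}, pigeonhole forces two integers of the same colour, which form a monochromatic 2-AP. Hence W(34, 2) = 35.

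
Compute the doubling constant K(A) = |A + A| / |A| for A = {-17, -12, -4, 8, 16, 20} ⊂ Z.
K = |A + A| / |A| = 19/6

Enumerate A + A = {a + b : a, b ∈ A}. With |A| = 6, there are |A|^2 = 36 ordered sum pairs; collecting distinct values, A + A = {-34, -29, -24, -21, -16, -9, -8, -4, -1, 3, 4, 8, 12, 16, 24, 28, 32, 36, 40}, so |A + A| = 19. Thus K = 19/6. For comparison, the minimum possible |A + A| over all 6-element sets is 2·6 − 1 = 11 (so min K = 11/6), attained only by arithmetic progressions.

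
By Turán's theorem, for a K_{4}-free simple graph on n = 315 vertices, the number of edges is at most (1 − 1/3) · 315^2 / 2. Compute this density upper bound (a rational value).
Turán density bound = (2/3) · 315^2/2 = 33075

Turán's theorem: ex(n, K_{r+1}) is achieved by the complete r-partite Turán graph T(n, r) with parts as balanced as possible, and is at most (1 − 1/r) · n^2/2. For r = 3, n = 315: the density bound is (2/3) · 99225/2 = 33075. Since 3 ∣ 315, the Turán graph T(315, 3) has parts of equal size 105, and its edge count e(T(315, 3)) = 33075 attains the density bound exactly.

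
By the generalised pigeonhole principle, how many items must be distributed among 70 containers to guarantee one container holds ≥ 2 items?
n = (2 − 1)·70 + 1 = 71

By the generalised pigeonhole principle, to guarantee some box contains ≥ r objects we need more than (r − 1) · k objects total. Threshold: n = (r − 1) · k + 1. With r = 2 and k = 70: n = 1 · 70 + 1 = 70 + 1 = 71. For n = 70 = 1 · 70, we can put exactly 1 objects in every box, avoiding 2 in any single one — so 71 is tight.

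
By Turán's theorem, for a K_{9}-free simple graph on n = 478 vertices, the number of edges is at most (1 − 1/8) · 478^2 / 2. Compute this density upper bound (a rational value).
Turán density bound = (7/8) · 478^2/2 = 399847/4 ≈ 99961.75

Turán's theorem: ex(n, K_{r+1}) is achieved by the complete r-partite Turán graph T(n, r) with parts as balanced as possible, and is at most (1 − 1/r) · n^2/2. For r = 8, n = 478: the density bound is (7/8) · 228484/2 = 399847/4 ≈ 99961.75. The integer-valued extremum is e(T(478, 8)) = 99961, which is strictly less than the density bound 399847/4 since 8 ∤ 478 (the parts of T(478, 8) cannot all be equal).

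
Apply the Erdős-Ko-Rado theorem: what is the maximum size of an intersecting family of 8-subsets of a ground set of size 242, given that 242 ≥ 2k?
max |F| = C(241, 7) = 8580267290440

The Erdős-Ko-Rado theorem states: for n ≥ 2k, an intersecting family of k-subsets of an n-element set has size at most C(n − 1, k − 1), with equality for 'star' families {A ⊆ [n] : |A| = k, i ∈ A} (fix an element i). For n = 242, k = 8: C(241, 7) = 8580267290440.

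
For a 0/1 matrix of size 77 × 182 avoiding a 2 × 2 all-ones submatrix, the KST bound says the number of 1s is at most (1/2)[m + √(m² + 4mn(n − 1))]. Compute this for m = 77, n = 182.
z(77, 182; 2, 2) ≤ (1/2)[77 + √(77² + 4·77·182·181)] = (1/2)[77 + √10152065] = 1631.6153

Kővári–Sós–Turán: let r_1, ..., r_77 be the row sums and z = Σ r_i the total number of 1s. Each pair of columns can share at most one row with both entries 1 (else a 2×2 all-ones block appears), so Σ_i C(r_i, 2) ≤ C(182, 2) = 16471. By convexity Σ_i C(r_i, 2) ≥ 77·C(z/77, 2) = z(z − 77)/(2·77), giving z² − 77z − 77·182·181 ≤ 0 and hence z ≤ (1/2)[77 + √(5929 + 4·2536534)] = (1/2)[77 + √10152065] ≈ (1/2)(77 + 3186.2305) = 1631.6153.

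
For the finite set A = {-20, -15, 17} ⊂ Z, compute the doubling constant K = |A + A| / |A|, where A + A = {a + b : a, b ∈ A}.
K = |A + A| / |A| = 6/3 = 2

Enumerate A + A = {a + b : a, b ∈ A}. With |A| = 3, there are |A|^2 = 9 ordered sum pairs; collecting distinct values, A + A = {-40, -35, -30, -3, 2, 34}, so |A + A| = 6. Thus K = 6/3 = 2. For comparison, the minimum possible |A + A| over all 3-element sets is 2·3 − 1 = 5 (so min K = 5/3), attained only by arithmetic progressions.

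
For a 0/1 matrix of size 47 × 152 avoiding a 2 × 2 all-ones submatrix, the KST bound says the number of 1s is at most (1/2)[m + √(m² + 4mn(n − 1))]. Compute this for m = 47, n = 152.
z(47, 152; 2, 2) ≤ (1/2)[47 + √(47² + 4·47·152·151)] = (1/2)[47 + √4317185] = 1062.3918

Kővári–Sós–Turán: let r_1, ..., r_47 be the row sums and z = Σ r_i the total number of 1s. Each pair of columns can share at most one row with both entries 1 (else a 2×2 all-ones block appears), so Σ_i C(r_i, 2) ≤ C(152, 2) = 11476. By convexity Σ_i C(r_i, 2) ≥ 47·C(z/47, 2) = z(z − 47)/(2·47), giving z² − 47z − 47·152·151 ≤ 0 and hence z ≤ (1/2)[47 + √(2209 + 4·1078744)] = (1/2)[47 + √4317185] ≈ (1/2)(47 + 2077.7837) = 1062.3918.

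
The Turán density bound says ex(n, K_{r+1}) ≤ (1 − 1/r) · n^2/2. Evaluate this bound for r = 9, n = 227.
Turán density bound = (8/9) · 227^2/2 = 206116/9 ≈ 22901.7778

Turán's theorem: ex(n, K_{r+1}) is achieved by the complete r-partite Turán graph T(n, r) with parts as balanced as possible, and is at most (1 − 1/r) · n^2/2. For r = 9, n = 227: the density bound is (8/9) · 51529/2 = 206116/9 ≈ 22901.7778. The integer-valued extremum is e(T(227, 9)) = 22901, which is strictly less than the density bound 206116/9 since 9 ∤ 227 (the parts of T(227, 9) cannot all be equal).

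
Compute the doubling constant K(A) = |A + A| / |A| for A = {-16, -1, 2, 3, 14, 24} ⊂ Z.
K = |A + A| / |A| = 20/6 = 10/3

Enumerate A + A = {a + b : a, b ∈ A}. With |A| = 6, there are |A|^2 = 36 ordered sum pairs; collecting distinct values, A + A = {-32, -17, -14, -13, -2, 1, 2, 4, 5, 6, 8, 13, 16, 17, 23, 26, 27, 28, 38, 48}, so |A + A| = 20. Thus K = 20/6 = 10/3. For comparison, the minimum possible |A + A| over all 6-element sets is 2·6 − 1 = 11 (so min K = 11/6), attained only by arithmetic progressions.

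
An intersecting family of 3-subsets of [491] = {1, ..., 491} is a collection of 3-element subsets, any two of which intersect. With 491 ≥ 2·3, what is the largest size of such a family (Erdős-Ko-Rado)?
max |F| = C(490, 2) = 119805

The Erdős-Ko-Rado theorem states: for n ≥ 2k, an intersecting family of k-subsets of an n-element set has size at most C(n − 1, k − 1), with equality for 'star' families {A ⊆ [n] : |A| = k, i ∈ A} (fix an element i). For n = 491, k = 3: C(490, 2) = 119805.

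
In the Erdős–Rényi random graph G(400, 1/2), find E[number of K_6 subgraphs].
E[# K_6] = C(400, 6) · (1/2)^C(6, 2) = 5478557838600 / 2^15 = 684819729825/4096 ≈ 167192316.851807

For each 6-subset S of vertices (there are C(400, 6) = 5478557838600 such S), let X_S = 1 if S induces a K_6 (all C(6, 2) = 15 edges present). Then P(X_S = 1) = (1/2)^15 = 1/32768. By linearity of expectation, E[# K_6] = C(400, 6) · (1/2)^15 = 5478557838600 / 32768 = 684819729825/4096 ≈ 167192316.851807.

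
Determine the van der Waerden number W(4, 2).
W(4, 2) = 4 + 1 = 5

A 2-term AP is any pair of integers, so a monochromatic 2-AP exists iff some colour is used at least twice. With 4 colours, the colouring i ↦ i on {1, ..., 4} uses each colour once, avoiding any monochromatic pair, so W(4, 2) > 4. For {1, ..., 5}, pigeonhole forces two integers of the same colour, which form a monochromatic 2-AP. Hence W(4, 2) = 5.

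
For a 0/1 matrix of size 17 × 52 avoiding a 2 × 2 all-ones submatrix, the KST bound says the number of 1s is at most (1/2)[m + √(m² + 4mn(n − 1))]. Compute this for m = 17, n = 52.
z(17, 52; 2, 2) ≤ (1/2)[17 + √(17² + 4·17·52·51)] = (1/2)[17 + √180625] = 221

Kővári–Sós–Turán: let r_1, ..., r_17 be the row sums and z = Σ r_i the total number of 1s. Each pair of columns can share at most one row with both entries 1 (else a 2×2 all-ones block appears), so Σ_i C(r_i, 2) ≤ C(52, 2) = 1326. By convexity Σ_i C(r_i, 2) ≥ 17·C(z/17, 2) = z(z − 17)/(2·17), giving z² − 17z − 17·52·51 ≤ 0 and hence z ≤ (1/2)[17 + √(289 + 4·45084)] = (1/2)[17 + √180625] ≈ (1/2)(17 + 425) = 221.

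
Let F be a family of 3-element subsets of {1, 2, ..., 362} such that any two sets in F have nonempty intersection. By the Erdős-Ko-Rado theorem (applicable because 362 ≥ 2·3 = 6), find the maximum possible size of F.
max |F| = C(361, 2) = 64980

The Erdős-Ko-Rado theorem states: for n ≥ 2k, an intersecting family of k-subsets of an n-element set has size at most C(n − 1, k − 1), with equality for 'star' families {A ⊆ [n] : |A| = k, i ∈ A} (fix an element i). For n = 362, k = 3: C(361, 2) = 64980.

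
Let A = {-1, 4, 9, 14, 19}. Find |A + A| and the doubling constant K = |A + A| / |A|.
K = |A + A| / |A| = 9/5

Enumerate A + A = {a + b : a, b ∈ A}. With |A| = 5, there are |A|^2 = 25 ordered sum pairs; collecting distinct values, A + A = {-2, 3, 8, 13, 18, 23, 28, 33, 38}, so |A + A| = 9. Thus K = 9/5. Here |A + A| = 2|A| − 1 = 9, the minimum possible — so K = 9/5 is minimal, which holds iff A is an arithmetic progression.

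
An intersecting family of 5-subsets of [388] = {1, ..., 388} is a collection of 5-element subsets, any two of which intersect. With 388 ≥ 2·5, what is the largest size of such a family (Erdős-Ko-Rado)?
max |F| = C(387, 4) = 920193120

The Erdős-Ko-Rado theorem states: for n ≥ 2k, an intersecting family of k-subsets of an n-element set has size at most C(n − 1, k − 1), with equality for 'star' families {A ⊆ [n] : |A| = k, i ∈ A} (fix an element i). For n = 388, k = 5: C(387, 4) = 920193120.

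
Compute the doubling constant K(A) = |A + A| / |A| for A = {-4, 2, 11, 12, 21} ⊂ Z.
K = |A + A| / |A| = 14/5

Enumerate A + A = {a + b : a, b ∈ A}. With |A| = 5, there are |A|^2 = 25 ordered sum pairs; collecting distinct values, A + A = {-8, -2, 4, 7, 8, 13, 14, 17, 22, 23, 24, 32, 33, 42}, so |A + A| = 14. Thus K = 14/5. For comparison, the minimum possible |A + A| over all 5-element sets is 2·5 − 1 = 9 (so min K = 9/5), attained only by arithmetic progressions.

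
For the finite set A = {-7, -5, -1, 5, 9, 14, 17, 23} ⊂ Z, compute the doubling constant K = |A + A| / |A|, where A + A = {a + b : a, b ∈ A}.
K = |A + A| / |A| = 29/8

Enumerate A + A = {a + b : a, b ∈ A}. With |A| = 8, there are |A|^2 = 64 ordered sum pairs; collecting distinct values, A + A = {-14, -12, -10, -8, -6, -2, 0, 2, 4, 7, 8, 9, 10, 12, 13, 14, 16, 18, 19, 22, 23, 26, 28, 31, 32, 34, 37, 40, 46}, so |A + A| = 29. Thus K = 29/8. For comparison, the minimum possible |A + A| over all 8-element sets is 2·8 − 1 = 15 (so min K = 15/8), attained only by arithmetic progressions.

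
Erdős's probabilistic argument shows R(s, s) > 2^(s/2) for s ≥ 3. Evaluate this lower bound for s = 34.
2^(34/2) = 131072; so R(34, 34) > 131072

Colour each edge of K_n uniformly at random with red/blue. The expected number of monochromatic K_34 is C(n, 34) · 2 · 2^(−C(34,2)). If C(n, 34) · 2^(1 − C(34,2)) < 1, then with positive probability no monochromatic K_34 exists, so R(34, 34) > n. The standard estimate C(n, 34) ≤ n^34/34! shows this inequality holds whenever n ≤ 2^(34/2) (since 34! · 2^(C(34,2) − 1) > 2^(34^2/2) ≥ n^34). Hence R(34, 34) > 2^(34/2) = 131072.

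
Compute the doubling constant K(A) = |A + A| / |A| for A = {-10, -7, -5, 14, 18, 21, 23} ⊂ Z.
K = |A + A| / |A| = 25/7

Enumerate A + A = {a + b : a, b ∈ A}. With |A| = 7, there are |A|^2 = 49 ordered sum pairs; collecting distinct values, A + A = {-20, -17, -15, -14, -12, -10, 4, 7, 8, 9, 11, 13, 14, 16, 18, 28, 32, 35, 36, 37, 39, 41, 42, 44, 46}, so |A + A| = 25. Thus K = 25/7. For comparison, the minimum possible |A + A| over all 7-element sets is 2·7 − 1 = 13 (so min K = 13/7), attained only by arithmetic progressions.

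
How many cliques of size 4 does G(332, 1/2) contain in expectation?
E[# K_4] = C(332, 4) · (1/2)^C(4, 2) = 497123935 / 2^6 = 7767561.484375

For each 4-subset S of vertices (there are C(332, 4) = 497123935 such S), let X_S = 1 if S induces a K_4 (all C(4, 2) = 6 edges present). Then P(X_S = 1) = (1/2)^6 = 1/64. By linearity of expectation, E[# K_4] = C(332, 4) · (1/2)^6 = 497123935 / 64 = 7767561.484375.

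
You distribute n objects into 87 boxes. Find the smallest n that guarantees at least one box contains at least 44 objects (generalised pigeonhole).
n = (44 − 1)·87 + 1 = 3742

By the generalised pigeonhole principle, to guarantee some box contains ≥ r objects we need more than (r − 1) · k objects total. Threshold: n = (r − 1) · k + 1. With r = 44 and k = 87: n = 43 · 87 + 1 = 3741 + 1 = 3742. For n = 3741 = 43 · 87, we can put exactly 43 objects in every box, avoiding 44 in any single one — so 3742 is tight.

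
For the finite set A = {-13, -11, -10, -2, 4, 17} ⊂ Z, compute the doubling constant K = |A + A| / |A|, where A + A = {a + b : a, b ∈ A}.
K = |A + A| / |A| = 21/6 = 7/2

Enumerate A + A = {a + b : a, b ∈ A}. With |A| = 6, there are |A|^2 = 36 ordered sum pairs; collecting distinct values, A + A = {-26, -24, -23, -22, -21, -20, -15, -13, -12, -9, -7, -6, -4, 2, 4, 6, 7, 8, 15, 21, 34}, so |A + A| = 21. Thus K = 21/6 = 7/2. For comparison, the minimum possible |A + A| over all 6-element sets is 2·6 − 1 = 11 (so min K = 11/6), attained only by arithmetic progressions.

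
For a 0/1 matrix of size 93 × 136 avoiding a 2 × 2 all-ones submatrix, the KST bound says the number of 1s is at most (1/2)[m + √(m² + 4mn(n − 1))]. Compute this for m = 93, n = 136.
z(93, 136; 2, 2) ≤ (1/2)[93 + √(93² + 4·93·136·135)] = (1/2)[93 + √6838569] = 1354.0329

Kővári–Sós–Turán: let r_1, ..., r_93 be the row sums and z = Σ r_i the total number of 1s. Each pair of columns can share at most one row with both entries 1 (else a 2×2 all-ones block appears), so Σ_i C(r_i, 2) ≤ C(136, 2) = 9180. By convexity Σ_i C(r_i, 2) ≥ 93·C(z/93, 2) = z(z − 93)/(2·93), giving z² − 93z − 93·136·135 ≤ 0 and hence z ≤ (1/2)[93 + √(8649 + 4·1707480)] = (1/2)[93 + √6838569] ≈ (1/2)(93 + 2615.0658) = 1354.0329.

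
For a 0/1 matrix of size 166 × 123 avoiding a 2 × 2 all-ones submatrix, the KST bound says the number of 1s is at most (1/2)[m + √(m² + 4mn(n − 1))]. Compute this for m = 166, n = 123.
z(166, 123; 2, 2) ≤ (1/2)[166 + √(166² + 4·166·123·122)] = (1/2)[166 + √9991540] = 1663.4699

Kővári–Sós–Turán: let r_1, ..., r_166 be the row sums and z = Σ r_i the total number of 1s. Each pair of columns can share at most one row with both entries 1 (else a 2×2 all-ones block appears), so Σ_i C(r_i, 2) ≤ C(123, 2) = 7503. By convexity Σ_i C(r_i, 2) ≥ 166·C(z/166, 2) = z(z − 166)/(2·166), giving z² − 166z − 166·123·122 ≤ 0 and hence z ≤ (1/2)[166 + √(27556 + 4·2490996)] = (1/2)[166 + √9991540] ≈ (1/2)(166 + 3160.9397) = 1663.4699.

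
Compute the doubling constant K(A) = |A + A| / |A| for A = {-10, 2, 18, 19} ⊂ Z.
K = |A + A| / |A| = 10/4 = 5/2

Enumerate A + A = {a + b : a, b ∈ A}. With |A| = 4, there are |A|^2 = 16 ordered sum pairs; collecting distinct values, A + A = {-20, -8, 4, 8, 9, 20, 21, 36, 37, 38}, so |A + A| = 10. Thus K = 10/4 = 5/2. For comparison, the minimum possible |A + A| over all 4-element sets is 2·4 − 1 = 7 (so min K = 7/4), attained only by arithmetic progressions.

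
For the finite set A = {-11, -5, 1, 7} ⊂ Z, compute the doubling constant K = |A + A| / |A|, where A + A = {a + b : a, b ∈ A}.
K = |A + A| / |A| = 7/4

Enumerate A + A = {a + b : a, b ∈ A}. With |A| = 4, there are |A|^2 = 16 ordered sum pairs; collecting distinct values, A + A = {-22, -16, -10, -4, 2, 8, 14}, so |A + A| = 7. Thus K = 7/4. Here |A + A| = 2|A| − 1 = 7, the minimum possible — so K = 7/4 is minimal, which holds iff A is an arithmetic progression.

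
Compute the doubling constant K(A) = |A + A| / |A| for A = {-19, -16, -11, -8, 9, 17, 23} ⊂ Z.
K = |A + A| / |A| = 25/7

Enumerate A + A = {a + b : a, b ∈ A}. With |A| = 7, there are |A|^2 = 49 ordered sum pairs; collecting distinct values, A + A = {-38, -35, -32, -30, -27, -24, -22, -19, -16, -10, -7, -2, 1, 4, 6, 7, 9, 12, 15, 18, 26, 32, 34, 40, 46}, so |A + A| = 25. Thus K = 25/7. For comparison, the minimum possible |A + A| over all 7-element sets is 2·7 − 1 = 13 (so min K = 13/7), attained only by arithmetic progressions.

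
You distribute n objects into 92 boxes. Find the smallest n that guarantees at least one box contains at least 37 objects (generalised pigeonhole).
n = (37 − 1)·92 + 1 = 3313

By the generalised pigeonhole principle, to guarantee some box contains ≥ r objects we need more than (r − 1) · k objects total. Threshold: n = (r − 1) · k + 1. With r = 37 and k = 92: n = 36 · 92 + 1 = 3312 + 1 = 3313. For n = 3312 = 36 · 92, we can put exactly 36 objects in every box, avoiding 37 in any single one — so 3313 is tight.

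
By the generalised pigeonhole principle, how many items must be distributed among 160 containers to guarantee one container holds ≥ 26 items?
n = (26 − 1)·160 + 1 = 4001

By the generalised pigeonhole principle, to guarantee some box contains ≥ r objects we need more than (r − 1) · k objects total. Threshold: n = (r − 1) · k + 1. With r = 26 and k = 160: n = 25 · 160 + 1 = 4000 + 1 = 4001. For n = 4000 = 25 · 160, we can put exactly 25 objects in every box, avoiding 26 in any single one — so 4001 is tight.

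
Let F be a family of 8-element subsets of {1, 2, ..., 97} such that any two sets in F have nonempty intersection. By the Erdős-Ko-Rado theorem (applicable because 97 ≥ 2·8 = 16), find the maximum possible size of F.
max |F| = C(96, 7) = 11919192480

The Erdős-Ko-Rado theorem states: for n ≥ 2k, an intersecting family of k-subsets of an n-element set has size at most C(n − 1, k − 1), with equality for 'star' families {A ⊆ [n] : |A| = k, i ∈ A} (fix an element i). For n = 97, k = 8: C(96, 7) = 11919192480.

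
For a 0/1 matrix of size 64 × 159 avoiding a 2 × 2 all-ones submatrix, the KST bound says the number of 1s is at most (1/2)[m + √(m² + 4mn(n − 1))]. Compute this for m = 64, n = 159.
z(64, 159; 2, 2) ≤ (1/2)[64 + √(64² + 4·64·159·158)] = (1/2)[64 + √6435328] = 1300.3974

Kővári–Sós–Turán: let r_1, ..., r_64 be the row sums and z = Σ r_i the total number of 1s. Each pair of columns can share at most one row with both entries 1 (else a 2×2 all-ones block appears), so Σ_i C(r_i, 2) ≤ C(159, 2) = 12561. By convexity Σ_i C(r_i, 2) ≥ 64·C(z/64, 2) = z(z − 64)/(2·64), giving z² − 64z − 64·159·158 ≤ 0 and hence z ≤ (1/2)[64 + √(4096 + 4·1607808)] = (1/2)[64 + √6435328] ≈ (1/2)(64 + 2536.7948) = 1300.3974.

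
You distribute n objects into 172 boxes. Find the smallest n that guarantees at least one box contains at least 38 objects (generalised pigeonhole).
n = (38 − 1)·172 + 1 = 6365

By the generalised pigeonhole principle, to guarantee some box contains ≥ r objects we need more than (r − 1) · k objects total. Threshold: n = (r − 1) · k + 1. With r = 38 and k = 172: n = 37 · 172 + 1 = 6364 + 1 = 6365. For n = 6364 = 37 · 172, we can put exactly 37 objects in every box, avoiding 38 in any single one — so 6365 is tight.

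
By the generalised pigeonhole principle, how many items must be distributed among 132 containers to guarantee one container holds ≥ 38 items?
n = (38 − 1)·132 + 1 = 4885

By the generalised pigeonhole principle, to guarantee some box contains ≥ r objects we need more than (r − 1) · k objects total. Threshold: n = (r − 1) · k + 1. With r = 38 and k = 132: n = 37 · 132 + 1 = 4884 + 1 = 4885. For n = 4884 = 37 · 132, we can put exactly 37 objects in every box, avoiding 38 in any single one — so 4885 is tight.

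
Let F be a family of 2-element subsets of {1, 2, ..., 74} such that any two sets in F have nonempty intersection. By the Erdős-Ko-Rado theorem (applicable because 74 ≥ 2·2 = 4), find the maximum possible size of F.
max |F| = C(73, 1) = 73

Erdős-Ko-Rado (1961): when n ≥ 2k, max |F| = C(n−1, k−1). The bound is attained by the star {A : i ∈ A} for any fixed i ∈ [n]. Here C(74−1, 2−1) = C(73, 1) = 73.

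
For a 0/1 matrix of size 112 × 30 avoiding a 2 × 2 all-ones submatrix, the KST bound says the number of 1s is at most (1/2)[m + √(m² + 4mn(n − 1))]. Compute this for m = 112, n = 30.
z(112, 30; 2, 2) ≤ (1/2)[112 + √(112² + 4·112·30·29)] = (1/2)[112 + √402304] = 373.1372

Kővári–Sós–Turán: let r_1, ..., r_112 be the row sums and z = Σ r_i the total number of 1s. Each pair of columns can share at most one row with both entries 1 (else a 2×2 all-ones block appears), so Σ_i C(r_i, 2) ≤ C(30, 2) = 435. By convexity Σ_i C(r_i, 2) ≥ 112·C(z/112, 2) = z(z − 112)/(2·112), giving z² − 112z − 112·30·29 ≤ 0 and hence z ≤ (1/2)[112 + √(12544 + 4·97440)] = (1/2)[112 + √402304] ≈ (1/2)(112 + 634.2744) = 373.1372.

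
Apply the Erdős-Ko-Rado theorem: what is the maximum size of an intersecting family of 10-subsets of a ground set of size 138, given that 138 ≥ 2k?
max |F| = C(137, 9) = 35823246375345

Erdős-Ko-Rado (1961): when n ≥ 2k, max |F| = C(n−1, k−1). The bound is attained by the star {A : i ∈ A} for any fixed i ∈ [n]. Here C(138−1, 10−1) = C(137, 9) = 35823246375345.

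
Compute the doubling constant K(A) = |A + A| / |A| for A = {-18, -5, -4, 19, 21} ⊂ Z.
K = |A + A| / |A| = 15/5 = 3

Enumerate A + A = {a + b : a, b ∈ A}. With |A| = 5, there are |A|^2 = 25 ordered sum pairs; collecting distinct values, A + A = {-36, -23, -22, -10, -9, -8, 1, 3, 14, 15, 16, 17, 38, 40, 42}, so |A + A| = 15. Thus K = 15/5 = 3. For comparison, the minimum possible |A + A| over all 5-element sets is 2·5 − 1 = 9 (so min K = 9/5), attained only by arithmetic progressions.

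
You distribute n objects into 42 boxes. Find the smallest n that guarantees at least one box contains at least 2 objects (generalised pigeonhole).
n = (2 − 1)·42 + 1 = 43

By the generalised pigeonhole principle, to guarantee some box contains ≥ r objects we need more than (r − 1) · k objects total. Threshold: n = (r − 1) · k + 1. With r = 2 and k = 42: n = 1 · 42 + 1 = 42 + 1 = 43. For n = 42 = 1 · 42, we can put exactly 1 objects in every box, avoiding 2 in any single one — so 43 is tight.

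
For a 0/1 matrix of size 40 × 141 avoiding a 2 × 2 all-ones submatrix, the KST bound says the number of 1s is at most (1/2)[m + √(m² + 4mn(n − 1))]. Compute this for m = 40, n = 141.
z(40, 141; 2, 2) ≤ (1/2)[40 + √(40² + 4·40·141·140)] = (1/2)[40 + √3160000] = 908.8194

Kővári–Sós–Turán: let r_1, ..., r_40 be the row sums and z = Σ r_i the total number of 1s. Each pair of columns can share at most one row with both entries 1 (else a 2×2 all-ones block appears), so Σ_i C(r_i, 2) ≤ C(141, 2) = 9870. By convexity Σ_i C(r_i, 2) ≥ 40·C(z/40, 2) = z(z − 40)/(2·40), giving z² − 40z − 40·141·140 ≤ 0 and hence z ≤ (1/2)[40 + √(1600 + 4·789600)] = (1/2)[40 + √3160000] ≈ (1/2)(40 + 1777.6389) = 908.8194.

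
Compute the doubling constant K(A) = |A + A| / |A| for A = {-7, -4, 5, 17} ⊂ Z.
K = |A + A| / |A| = 9/4

Enumerate A + A = {a + b : a, b ∈ A}. With |A| = 4, there are |A|^2 = 16 ordered sum pairs; collecting distinct values, A + A = {-14, -11, -8, -2, 1, 10, 13, 22, 34}, so |A + A| = 9. Thus K = 9/4. For comparison, the minimum possible |A + A| over all 4-element sets is 2·4 − 1 = 7 (so min K = 7/4), attained only by arithmetic progressions.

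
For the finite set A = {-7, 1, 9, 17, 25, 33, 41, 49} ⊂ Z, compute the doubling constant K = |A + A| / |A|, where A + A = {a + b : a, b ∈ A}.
K = |A + A| / |A| = 15/8

Enumerate A + A = {a + b : a, b ∈ A}. With |A| = 8, there are |A|^2 = 64 ordered sum pairs; collecting distinct values, A + A = {-14, -6, 2, 10, 18, 26, 34, 42, 50, 58, 66, 74, 82, 90, 98}, so |A + A| = 15. Thus K = 15/8. Here |A + A| = 2|A| − 1 = 15, the minimum possible — so K = 15/8 is minimal, which holds iff A is an arithmetic progression.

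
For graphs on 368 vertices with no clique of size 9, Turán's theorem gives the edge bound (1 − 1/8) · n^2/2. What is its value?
Turán density bound = (7/8) · 368^2/2 = 59248

Turán's theorem: ex(n, K_{r+1}) is achieved by the complete r-partite Turán graph T(n, r) with parts as balanced as possible, and is at most (1 − 1/r) · n^2/2. For r = 8, n = 368: the density bound is (7/8) · 135424/2 = 59248. Since 8 ∣ 368, the Turán graph T(368, 8) has parts of equal size 46, and its edge count e(T(368, 8)) = 59248 attains the density bound exactly.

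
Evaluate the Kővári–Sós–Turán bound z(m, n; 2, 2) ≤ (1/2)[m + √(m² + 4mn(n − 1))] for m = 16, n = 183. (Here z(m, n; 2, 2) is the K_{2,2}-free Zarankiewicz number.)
z(16, 183; 2, 2) ≤ (1/2)[16 + √(16² + 4·16·183·182)] = (1/2)[16 + √2131840] = 738.0411

Kővári–Sós–Turán: let r_1, ..., r_16 be the row sums and z = Σ r_i the total number of 1s. Each pair of columns can share at most one row with both entries 1 (else a 2×2 all-ones block appears), so Σ_i C(r_i, 2) ≤ C(183, 2) = 16653. By convexity Σ_i C(r_i, 2) ≥ 16·C(z/16, 2) = z(z − 16)/(2·16), giving z² − 16z − 16·183·182 ≤ 0 and hence z ≤ (1/2)[16 + √(256 + 4·532896)] = (1/2)[16 + √2131840] ≈ (1/2)(16 + 1460.0822) = 738.0411.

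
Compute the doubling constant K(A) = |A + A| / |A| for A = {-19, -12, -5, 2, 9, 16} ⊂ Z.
K = |A + A| / |A| = 11/6

Enumerate A + A = {a + b : a, b ∈ A}. With |A| = 6, there are |A|^2 = 36 ordered sum pairs; collecting distinct values, A + A = {-38, -31, -24, -17, -10, -3, 4, 11, 18, 25, 32}, so |A + A| = 11. Thus K = 11/6. Here |A + A| = 2|A| − 1 = 11, the minimum possible — so K = 11/6 is minimal, which holds iff A is an arithmetic progression.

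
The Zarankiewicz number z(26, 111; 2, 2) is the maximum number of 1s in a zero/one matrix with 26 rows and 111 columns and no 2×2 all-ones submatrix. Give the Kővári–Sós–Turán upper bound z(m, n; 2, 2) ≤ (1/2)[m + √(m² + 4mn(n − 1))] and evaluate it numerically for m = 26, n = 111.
z(26, 111; 2, 2) ≤ (1/2)[26 + √(26² + 4·26·111·110)] = (1/2)[26 + √1270516] = 576.5858

Kővári–Sós–Turán: let r_1, ..., r_26 be the row sums and z = Σ r_i the total number of 1s. Each pair of columns can share at most one row with both entries 1 (else a 2×2 all-ones block appears), so Σ_i C(r_i, 2) ≤ C(111, 2) = 6105. By convexity Σ_i C(r_i, 2) ≥ 26·C(z/26, 2) = z(z − 26)/(2·26), giving z² − 26z − 26·111·110 ≤ 0 and hence z ≤ (1/2)[26 + √(676 + 4·317460)] = (1/2)[26 + √1270516] ≈ (1/2)(26 + 1127.1717) = 576.5858.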